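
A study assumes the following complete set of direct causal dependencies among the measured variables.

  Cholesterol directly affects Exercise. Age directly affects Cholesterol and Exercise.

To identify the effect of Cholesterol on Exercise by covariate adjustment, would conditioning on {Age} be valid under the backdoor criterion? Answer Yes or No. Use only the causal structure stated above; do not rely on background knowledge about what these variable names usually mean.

Backdoor paths from Cholesterol to Exercise (paths whose first edge points into Cholesterol):
  P1: Cholesterol <- Age -> Exercise
Condition 1 (no descendant of Cholesterol in the set): holds — descendants of Cholesterol are {Exercise}; none are in {Age}.
Condition 2 (every backdoor path blocked by {Age}):
  P1: blocked at fork node Age ∈ conditioning set.
{Age} satisfies the backdoor criterion.

Yes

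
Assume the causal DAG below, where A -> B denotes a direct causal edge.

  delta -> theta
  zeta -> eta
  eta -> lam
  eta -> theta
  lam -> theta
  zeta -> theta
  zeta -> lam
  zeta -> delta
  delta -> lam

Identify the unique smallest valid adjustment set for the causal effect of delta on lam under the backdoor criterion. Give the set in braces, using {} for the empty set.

Variables eligible for adjustment (non-descendants of delta, excluding delta and lam): {eta, zeta}.
Backdoor paths from delta to lam:
  P1: delta <- zeta -> eta -> lam
  P2: delta <- zeta -> eta -> theta <- lam
  P3: delta <- zeta -> lam
  P4: delta <- zeta -> theta <- eta -> lam
  P5: delta <- zeta -> theta <- lam
The empty set is not sufficient: P1 (delta <- zeta -> eta -> lam) has no collider blocking it and no conditioned non-collider, so it is open.
Try {zeta}:
  P1: blocked at fork node zeta ∈ conditioning set.
  P2: blocked at fork node zeta ∈ conditioning set.
  P3: blocked at fork node zeta ∈ conditioning set.
  P4: blocked at fork node zeta ∈ conditioning set.
  P5: blocked at fork node zeta ∈ conditioning set.
{zeta} contains no descendant of delta and blocks every backdoor path.
No other singleton works — e.g. {eta} leaves P3 open — so {zeta} is the unique smallest valid adjustment set.

{zeta}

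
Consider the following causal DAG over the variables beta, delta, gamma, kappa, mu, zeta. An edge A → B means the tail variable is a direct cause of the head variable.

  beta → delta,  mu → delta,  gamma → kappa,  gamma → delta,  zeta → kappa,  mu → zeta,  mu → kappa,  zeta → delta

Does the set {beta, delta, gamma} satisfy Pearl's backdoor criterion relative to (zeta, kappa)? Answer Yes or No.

Backdoor paths from zeta to kappa (paths whose first edge points into zeta):
  P1: zeta <- mu -> kappa
  P2: zeta <- mu -> delta <- gamma -> kappa
Condition 1 (no descendant of zeta in the set): FAILS — delta is a descendant of zeta.
Condition 2 (every backdoor path blocked by {beta, delta, gamma}):
  P1: open — no interior node is in the conditioning set.
  P2: blocked at fork node gamma ∈ conditioning set.
{beta, delta, gamma} does not satisfy the backdoor criterion.

No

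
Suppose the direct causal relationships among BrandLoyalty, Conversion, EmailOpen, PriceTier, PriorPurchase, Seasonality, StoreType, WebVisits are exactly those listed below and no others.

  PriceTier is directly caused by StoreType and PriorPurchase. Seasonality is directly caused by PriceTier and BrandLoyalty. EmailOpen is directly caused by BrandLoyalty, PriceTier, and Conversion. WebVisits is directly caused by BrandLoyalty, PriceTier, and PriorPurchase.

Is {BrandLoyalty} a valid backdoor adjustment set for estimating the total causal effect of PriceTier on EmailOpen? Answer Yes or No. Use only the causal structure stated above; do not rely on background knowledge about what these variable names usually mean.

Backdoor paths from PriceTier to EmailOpen (paths whose first edge points into PriceTier):
  P1: PriceTier <- PriorPurchase -> WebVisits <- BrandLoyalty -> EmailOpen
Condition 1 (no descendant of PriceTier in the set): holds — descendants of PriceTier are {EmailOpen, Seasonality, WebVisits}; none are in {BrandLoyalty}.
Condition 2 (every backdoor path blocked by {BrandLoyalty}):
  P1: blocked at collider WebVisits (neither it nor any descendant is in the conditioning set).
{BrandLoyalty} satisfies the backdoor criterion.

Yes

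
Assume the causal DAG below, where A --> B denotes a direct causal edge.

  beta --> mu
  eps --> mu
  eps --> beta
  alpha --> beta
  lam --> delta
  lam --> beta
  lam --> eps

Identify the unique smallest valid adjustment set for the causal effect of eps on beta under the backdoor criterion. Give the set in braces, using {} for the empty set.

{lam}

Variables eligible for adjustment (non-descendants of eps, excluding eps and beta): {alpha, delta, lam}.
Backdoor paths from eps to beta:
  P1: eps <- lam -> beta
The empty set is not sufficient: P1 (eps <- lam -> beta) has no collider blocking it and no conditioned non-collider, so it is open.
Try {lam}:
  P1: blocked at fork node lam ∈ conditioning set.
{lam} contains no descendant of eps and blocks every backdoor path.
No other singleton works — e.g. {alpha} leaves P1 open — so {lam} is the unique smallest valid adjustment set.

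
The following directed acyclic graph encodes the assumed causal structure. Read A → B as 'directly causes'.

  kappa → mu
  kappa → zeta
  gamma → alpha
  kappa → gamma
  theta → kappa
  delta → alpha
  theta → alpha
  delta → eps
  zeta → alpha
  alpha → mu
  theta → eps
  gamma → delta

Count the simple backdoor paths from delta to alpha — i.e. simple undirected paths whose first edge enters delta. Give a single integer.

A backdoor path from delta to alpha is any simple undirected path whose first edge points into delta (i.e. leaves delta via a parent).
Parents of delta: {gamma}.
Enumerating:
  P1: delta <- gamma <- kappa <- theta -> alpha
  P2: delta <- gamma <- kappa -> zeta -> alpha
  P3: delta <- gamma <- kappa -> mu <- alpha
  P4: delta <- gamma -> alpha
That exhausts the simple backdoor paths. Count: 4.

4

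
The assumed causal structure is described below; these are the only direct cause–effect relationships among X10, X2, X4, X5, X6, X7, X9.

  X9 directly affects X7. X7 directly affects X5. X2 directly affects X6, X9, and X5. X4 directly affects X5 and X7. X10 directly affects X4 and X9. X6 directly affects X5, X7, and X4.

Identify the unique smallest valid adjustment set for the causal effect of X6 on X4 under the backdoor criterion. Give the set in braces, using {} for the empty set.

Variables eligible for adjustment (non-descendants of X6, excluding X6 and X4): {X10, X2, X9}.
Backdoor paths from X6 to X4:
  P1: X6 <- X2 -> X9 <- X10 -> X4
  P2: X6 <- X2 -> X9 -> X7 <- X4
  P3: X6 <- X2 -> X9 -> X7 -> X5 <- X4
  P4: X6 <- X2 -> X5 <- X4
  P5: X6 <- X2 -> X5 <- X7 <- X9 <- X10 -> X4
  P6: X6 <- X2 -> X5 <- X7 <- X4
Each backdoor path contains an unconditioned collider, so every path is already blocked with the empty conditioning set:
  P1: blocked at collider X9 (neither it nor any descendant is in the conditioning set).
  P2: blocked at collider X7 (neither it nor any descendant is in the conditioning set).
  P3: blocked at collider X5 (neither it nor any descendant is in the conditioning set).
  P4: blocked at collider X5 (neither it nor any descendant is in the conditioning set).
  P5: blocked at collider X5 (neither it nor any descendant is in the conditioning set).
  P6: blocked at collider X5 (neither it nor any descendant is in the conditioning set).
The empty set is therefore the unique smallest valid set.

{}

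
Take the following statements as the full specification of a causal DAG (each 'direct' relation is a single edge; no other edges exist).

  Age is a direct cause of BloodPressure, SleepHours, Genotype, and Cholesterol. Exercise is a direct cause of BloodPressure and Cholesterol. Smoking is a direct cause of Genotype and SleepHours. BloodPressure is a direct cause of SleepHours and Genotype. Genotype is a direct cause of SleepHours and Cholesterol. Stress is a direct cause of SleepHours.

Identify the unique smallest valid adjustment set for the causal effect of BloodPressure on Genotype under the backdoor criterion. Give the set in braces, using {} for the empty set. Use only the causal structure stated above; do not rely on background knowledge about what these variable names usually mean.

{Age}

Variables eligible for adjustment (non-descendants of BloodPressure, excluding BloodPressure and Genotype): {Age, Exercise, Smoking, Stress}.
Backdoor paths from BloodPressure to Genotype:
  P1: BloodPressure <- Exercise -> Cholesterol <- Age -> Genotype
  P2: BloodPressure <- Exercise -> Cholesterol <- Age -> SleepHours <- Smoking -> Genotype
  P3: BloodPressure <- Exercise -> Cholesterol <- Age -> SleepHours <- Genotype
  P4: BloodPressure <- Exercise -> Cholesterol <- Genotype
  P5: BloodPressure <- Age -> Genotype
  P6: BloodPressure <- Age -> SleepHours <- Smoking -> Genotype
  P7: BloodPressure <- Age -> SleepHours <- Genotype
  P8: BloodPressure <- Age -> Cholesterol <- Genotype
The empty set is not sufficient: P5 (BloodPressure <- Age -> Genotype) has no collider blocking it and no conditioned non-collider, so it is open.
Try {Age}:
  P1: blocked at collider Cholesterol (neither it nor any descendant is in the conditioning set).
  P2: blocked at collider Cholesterol (neither it nor any descendant is in the conditioning set).
  P3: blocked at collider Cholesterol (neither it nor any descendant is in the conditioning set).
  P4: blocked at collider Cholesterol (neither it nor any descendant is in the conditioning set).
  P5: blocked at fork node Age ∈ conditioning set.
  P6: blocked at fork node Age ∈ conditioning set.
  P7: blocked at fork node Age ∈ conditioning set.
  P8: blocked at fork node Age ∈ conditioning set.
{Age} contains no descendant of BloodPressure and blocks every backdoor path.
No other singleton works — e.g. {Stress} leaves P5 open — so {Age} is the unique smallest valid adjustment set.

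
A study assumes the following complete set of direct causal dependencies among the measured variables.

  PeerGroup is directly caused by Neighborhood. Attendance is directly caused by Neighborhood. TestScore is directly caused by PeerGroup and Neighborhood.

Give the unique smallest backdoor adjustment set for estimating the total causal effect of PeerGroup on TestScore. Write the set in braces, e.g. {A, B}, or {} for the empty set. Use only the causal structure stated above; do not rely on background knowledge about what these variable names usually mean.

{Neighborhood}

Variables eligible for adjustment (non-descendants of PeerGroup, excluding PeerGroup and TestScore): {Attendance, Neighborhood}.
Backdoor paths from PeerGroup to TestScore:
  P1: PeerGroup <- Neighborhood -> TestScore
The empty set is not sufficient: P1 (PeerGroup <- Neighborhood -> TestScore) has no collider blocking it and no conditioned non-collider, so it is open.
Try {Neighborhood}:
  P1: blocked at fork node Neighborhood ∈ conditioning set.
{Neighborhood} contains no descendant of PeerGroup and blocks every backdoor path.
No other singleton works — e.g. {Attendance} leaves P1 open — so {Neighborhood} is the unique smallest valid adjustment set.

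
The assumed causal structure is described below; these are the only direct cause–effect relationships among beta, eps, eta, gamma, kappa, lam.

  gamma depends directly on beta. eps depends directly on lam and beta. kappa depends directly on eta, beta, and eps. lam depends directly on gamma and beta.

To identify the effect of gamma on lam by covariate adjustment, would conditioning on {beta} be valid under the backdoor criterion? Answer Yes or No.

Backdoor paths from gamma to lam (paths whose first edge points into gamma):
  P1: gamma <- beta -> lam
  P2: gamma <- beta -> eps <- lam
  P3: gamma <- beta -> kappa <- eps <- lam
Condition 1 (no descendant of gamma in the set): holds — descendants of gamma are {eps, kappa, lam}; none are in {beta}.
Condition 2 (every backdoor path blocked by {beta}):
  P1: blocked at fork node beta ∈ conditioning set.
  P2: blocked at fork node beta ∈ conditioning set.
  P3: blocked at fork node beta ∈ conditioning set.
{beta} satisfies the backdoor criterion.

Yes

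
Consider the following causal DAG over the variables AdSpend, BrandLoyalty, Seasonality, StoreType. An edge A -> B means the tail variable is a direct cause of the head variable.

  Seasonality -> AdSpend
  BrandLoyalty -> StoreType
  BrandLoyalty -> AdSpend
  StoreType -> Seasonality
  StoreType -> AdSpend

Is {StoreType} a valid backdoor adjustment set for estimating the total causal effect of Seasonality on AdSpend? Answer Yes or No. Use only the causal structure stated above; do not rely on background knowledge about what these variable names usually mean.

Yes

Backdoor paths from Seasonality to AdSpend (paths whose first edge points into Seasonality):
  P1: Seasonality <- StoreType <- BrandLoyalty -> AdSpend
  P2: Seasonality <- StoreType -> AdSpend
Condition 1 (no descendant of Seasonality in the set): holds — descendants of Seasonality are {AdSpend}; none are in {StoreType}.
Condition 2 (every backdoor path blocked by {StoreType}):
  P1: blocked at chain node StoreType ∈ conditioning set.
  P2: blocked at fork node StoreType ∈ conditioning set.
{StoreType} satisfies the backdoor criterion.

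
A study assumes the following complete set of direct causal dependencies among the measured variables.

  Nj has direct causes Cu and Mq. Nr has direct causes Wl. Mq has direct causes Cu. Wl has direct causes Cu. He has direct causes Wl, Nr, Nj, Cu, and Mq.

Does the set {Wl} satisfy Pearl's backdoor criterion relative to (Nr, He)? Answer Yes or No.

Backdoor paths from Nr to He (paths whose first edge points into Nr):
  P1: Nr <- Wl <- Cu -> Mq -> Nj -> He
  P2: Nr <- Wl <- Cu -> Mq -> He
  P3: Nr <- Wl <- Cu -> Nj <- Mq -> He
  P4: Nr <- Wl <- Cu -> Nj -> He
  P5: Nr <- Wl <- Cu -> He
  P6: Nr <- Wl -> He
Condition 1 (no descendant of Nr in the set): holds — descendants of Nr are {He}; none are in {Wl}.
Condition 2 (every backdoor path blocked by {Wl}):
  P1: blocked at chain node Wl ∈ conditioning set.
  P2: blocked at chain node Wl ∈ conditioning set.
  P3: blocked at chain node Wl ∈ conditioning set.
  P4: blocked at chain node Wl ∈ conditioning set.
  P5: blocked at chain node Wl ∈ conditioning set.
  P6: blocked at fork node Wl ∈ conditioning set.
{Wl} satisfies the backdoor criterion.

Yes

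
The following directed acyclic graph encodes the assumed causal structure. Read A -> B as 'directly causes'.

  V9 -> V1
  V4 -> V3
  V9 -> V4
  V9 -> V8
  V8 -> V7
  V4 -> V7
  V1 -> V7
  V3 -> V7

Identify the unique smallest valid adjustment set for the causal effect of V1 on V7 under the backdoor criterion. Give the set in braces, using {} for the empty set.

{V9}

Variables eligible for adjustment (non-descendants of V1, excluding V1 and V7): {V3, V4, V8, V9}.
Backdoor paths from V1 to V7:
  P1: V1 <- V9 -> V8 -> V7
  P2: V1 <- V9 -> V4 -> V3 -> V7
  P3: V1 <- V9 -> V4 -> V7
The empty set is not sufficient: P1 (V1 <- V9 -> V8 -> V7) has no collider blocking it and no conditioned non-collider, so it is open.
Try {V9}:
  P1: blocked at fork node V9 ∈ conditioning set.
  P2: blocked at fork node V9 ∈ conditioning set.
  P3: blocked at fork node V9 ∈ conditioning set.
{V9} contains no descendant of V1 and blocks every backdoor path.
No other singleton works — e.g. {V8} leaves P2 open — so {V9} is the unique smallest valid adjustment set.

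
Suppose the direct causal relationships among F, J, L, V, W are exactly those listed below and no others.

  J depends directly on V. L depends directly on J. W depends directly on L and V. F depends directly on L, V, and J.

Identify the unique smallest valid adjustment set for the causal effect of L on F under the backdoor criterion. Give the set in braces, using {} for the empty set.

{J}

Variables eligible for adjustment (non-descendants of L, excluding L and F): {J, V}.
Backdoor paths from L to F:
  P1: L <- J <- V -> F
  P2: L <- J -> F
The empty set is not sufficient: P1 (L <- J <- V -> F) has no collider blocking it and no conditioned non-collider, so it is open.
Try {J}:
  P1: blocked at chain node J ∈ conditioning set.
  P2: blocked at fork node J ∈ conditioning set.
{J} contains no descendant of L and blocks every backdoor path.
No other singleton works — e.g. {V} leaves P2 open — so {J} is the unique smallest valid adjustment set.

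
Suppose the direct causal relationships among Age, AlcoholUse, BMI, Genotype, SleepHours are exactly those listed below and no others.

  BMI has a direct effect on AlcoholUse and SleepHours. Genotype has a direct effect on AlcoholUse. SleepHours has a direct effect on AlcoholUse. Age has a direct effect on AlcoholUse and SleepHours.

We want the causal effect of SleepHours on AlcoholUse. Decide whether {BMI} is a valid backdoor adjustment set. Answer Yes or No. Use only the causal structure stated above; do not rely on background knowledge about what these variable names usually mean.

Backdoor paths from SleepHours to AlcoholUse (paths whose first edge points into SleepHours):
  P1: SleepHours <- Age -> AlcoholUse
  P2: SleepHours <- BMI -> AlcoholUse
Condition 1 (no descendant of SleepHours in the set): holds — descendants of SleepHours are {AlcoholUse}; none are in {BMI}.
Condition 2 (every backdoor path blocked by {BMI}):
  P1: open — no interior node is in the conditioning set.
  P2: blocked at fork node BMI ∈ conditioning set.
{BMI} does not satisfy the backdoor criterion.

No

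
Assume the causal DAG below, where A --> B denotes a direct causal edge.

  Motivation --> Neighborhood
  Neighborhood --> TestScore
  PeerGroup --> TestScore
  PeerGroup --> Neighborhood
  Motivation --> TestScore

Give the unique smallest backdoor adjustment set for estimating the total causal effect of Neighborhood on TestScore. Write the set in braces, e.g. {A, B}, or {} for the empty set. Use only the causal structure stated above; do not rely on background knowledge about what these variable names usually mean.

{Motivation, PeerGroup}

Variables eligible for adjustment (non-descendants of Neighborhood, excluding Neighborhood and TestScore): {Motivation, PeerGroup}.
Backdoor paths from Neighborhood to TestScore:
  P1: Neighborhood <- PeerGroup -> TestScore
  P2: Neighborhood <- Motivation -> TestScore
The empty set is not sufficient: P1 (Neighborhood <- PeerGroup -> TestScore) has no collider blocking it and no conditioned non-collider, so it is open.
Try {Motivation, PeerGroup}:
  P1: blocked at fork node PeerGroup ∈ conditioning set.
  P2: blocked at fork node Motivation ∈ conditioning set.
{Motivation, PeerGroup} contains no descendant of Neighborhood and blocks every backdoor path.
Every element of {Motivation, PeerGroup} is needed (dropping Motivation leaves P2 open; dropping PeerGroup leaves P1 open), so no proper subset is valid.
Among all size-2 subsets of the eligible variables, only {Motivation, PeerGroup} blocks every backdoor path, so it is the unique smallest valid adjustment set.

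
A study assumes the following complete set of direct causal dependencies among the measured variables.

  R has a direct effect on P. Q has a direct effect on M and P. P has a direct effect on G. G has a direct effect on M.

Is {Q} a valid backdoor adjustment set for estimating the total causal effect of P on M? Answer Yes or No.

Yes

Backdoor paths from P to M (paths whose first edge points into P):
  P1: P <- Q -> M
Condition 1 (no descendant of P in the set): holds — descendants of P are {G, M}; none are in {Q}.
Condition 2 (every backdoor path blocked by {Q}):
  P1: blocked at fork node Q ∈ conditioning set.
{Q} satisfies the backdoor criterion.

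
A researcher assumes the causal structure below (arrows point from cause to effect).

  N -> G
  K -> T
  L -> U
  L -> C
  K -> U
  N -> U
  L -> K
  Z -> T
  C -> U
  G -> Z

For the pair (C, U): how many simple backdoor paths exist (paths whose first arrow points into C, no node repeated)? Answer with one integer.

A backdoor path from C to U is any simple undirected path whose first edge points into C (i.e. leaves C via a parent).
Parents of C: {L}.
Enumerating:
  P1: C <- L -> K -> T <- Z <- G <- N -> U
  P2: C <- L -> K -> U
  P3: C <- L -> U
That exhausts the simple backdoor paths. Count: 3.

3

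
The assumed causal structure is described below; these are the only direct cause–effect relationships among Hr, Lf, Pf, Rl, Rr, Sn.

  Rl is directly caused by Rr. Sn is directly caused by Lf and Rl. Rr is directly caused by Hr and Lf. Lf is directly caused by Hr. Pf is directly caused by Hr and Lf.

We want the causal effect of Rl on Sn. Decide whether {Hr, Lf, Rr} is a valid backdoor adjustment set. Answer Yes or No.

Yes

Backdoor paths from Rl to Sn (paths whose first edge points into Rl):
  P1: Rl <- Rr <- Hr -> Lf -> Sn
  P2: Rl <- Rr <- Hr -> Pf <- Lf -> Sn
  P3: Rl <- Rr <- Lf -> Sn
Condition 1 (no descendant of Rl in the set): holds — descendants of Rl are {Sn}; none are in {Hr, Lf, Rr}.
Condition 2 (every backdoor path blocked by {Hr, Lf, Rr}):
  P1: blocked at chain node Rr ∈ conditioning set.
  P2: blocked at chain node Rr ∈ conditioning set.
  P3: blocked at chain node Rr ∈ conditioning set.
{Hr, Lf, Rr} satisfies the backdoor criterion.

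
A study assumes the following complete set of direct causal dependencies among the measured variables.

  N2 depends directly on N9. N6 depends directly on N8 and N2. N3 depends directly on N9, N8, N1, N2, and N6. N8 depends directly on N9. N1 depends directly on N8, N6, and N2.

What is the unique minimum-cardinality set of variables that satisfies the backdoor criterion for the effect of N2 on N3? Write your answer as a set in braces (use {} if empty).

Variables eligible for adjustment (non-descendants of N2, excluding N2 and N3): {N8, N9}.
Backdoor paths from N2 to N3:
  P1: N2 <- N9 -> N8 -> N6 -> N1 -> N3
  P2: N2 <- N9 -> N8 -> N6 -> N3
  P3: N2 <- N9 -> N8 -> N1 <- N6 -> N3
  P4: N2 <- N9 -> N8 -> N1 -> N3
  P5: N2 <- N9 -> N8 -> N3
  P6: N2 <- N9 -> N3
The empty set is not sufficient: P1 (N2 <- N9 -> N8 -> N6 -> N1 -> N3) has no collider blocking it and no conditioned non-collider, so it is open.
Try {N9}:
  P1: blocked at fork node N9 ∈ conditioning set.
  P2: blocked at fork node N9 ∈ conditioning set.
  P3: blocked at fork node N9 ∈ conditioning set.
  P4: blocked at fork node N9 ∈ conditioning set.
  P5: blocked at fork node N9 ∈ conditioning set.
  P6: blocked at fork node N9 ∈ conditioning set.
{N9} contains no descendant of N2 and blocks every backdoor path.
No other singleton works — e.g. {N8} leaves P6 open — so {N9} is the unique smallest valid adjustment set.

{N9}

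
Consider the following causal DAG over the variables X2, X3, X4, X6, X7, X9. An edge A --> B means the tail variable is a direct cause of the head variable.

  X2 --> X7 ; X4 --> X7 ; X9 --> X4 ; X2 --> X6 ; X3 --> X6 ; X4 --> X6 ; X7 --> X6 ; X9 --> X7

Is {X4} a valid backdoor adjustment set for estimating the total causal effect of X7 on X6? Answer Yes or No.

Backdoor paths from X7 to X6 (paths whose first edge points into X7):
  P1: X7 <- X9 -> X4 -> X6
  P2: X7 <- X2 -> X6
  P3: X7 <- X4 -> X6
Condition 1 (no descendant of X7 in the set): holds — descendants of X7 are {X6}; none are in {X4}.
Condition 2 (every backdoor path blocked by {X4}):
  P1: blocked at chain node X4 ∈ conditioning set.
  P2: open — no interior node is in the conditioning set.
  P3: blocked at fork node X4 ∈ conditioning set.
{X4} does not satisfy the backdoor criterion.

No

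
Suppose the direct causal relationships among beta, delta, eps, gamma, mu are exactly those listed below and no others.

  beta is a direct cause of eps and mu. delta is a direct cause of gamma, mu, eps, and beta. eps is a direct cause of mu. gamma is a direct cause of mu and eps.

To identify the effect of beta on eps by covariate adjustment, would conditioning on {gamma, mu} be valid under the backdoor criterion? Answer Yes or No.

No

Backdoor paths from beta to eps (paths whose first edge points into beta):
  P1: beta <- delta -> gamma -> eps
  P2: beta <- delta -> gamma -> mu <- eps
  P3: beta <- delta -> eps
  P4: beta <- delta -> mu <- gamma -> eps
  P5: beta <- delta -> mu <- eps
Condition 1 (no descendant of beta in the set): FAILS — mu is a descendant of beta.
Condition 2 (every backdoor path blocked by {gamma, mu}):
  P1: blocked at chain node gamma ∈ conditioning set.
  P2: blocked at chain node gamma ∈ conditioning set.
  P3: open — no interior node is in the conditioning set.
  P4: blocked at fork node gamma ∈ conditioning set.
  P5: open — collider(s) mu are conditioned on (or have a conditioned descendant) and no non-collider on the path is in the set.
{gamma, mu} does not satisfy the backdoor criterion.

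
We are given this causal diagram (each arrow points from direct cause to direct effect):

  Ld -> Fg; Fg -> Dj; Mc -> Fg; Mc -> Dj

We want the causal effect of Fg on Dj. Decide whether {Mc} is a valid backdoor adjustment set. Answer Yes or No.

Yes

Backdoor paths from Fg to Dj (paths whose first edge points into Fg):
  P1: Fg <- Mc -> Dj
Condition 1 (no descendant of Fg in the set): holds — descendants of Fg are {Dj}; none are in {Mc}.
Condition 2 (every backdoor path blocked by {Mc}):
  P1: blocked at fork node Mc ∈ conditioning set.
{Mc} satisfies the backdoor criterion.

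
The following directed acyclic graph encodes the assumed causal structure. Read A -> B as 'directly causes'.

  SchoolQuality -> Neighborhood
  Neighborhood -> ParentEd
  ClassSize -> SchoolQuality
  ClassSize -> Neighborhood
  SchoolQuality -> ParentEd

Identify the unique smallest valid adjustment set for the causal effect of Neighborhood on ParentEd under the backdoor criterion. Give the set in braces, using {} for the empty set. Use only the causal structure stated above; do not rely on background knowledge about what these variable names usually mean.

{SchoolQuality}

Variables eligible for adjustment (non-descendants of Neighborhood, excluding Neighborhood and ParentEd): {ClassSize, SchoolQuality}.
Backdoor paths from Neighborhood to ParentEd:
  P1: Neighborhood <- ClassSize -> SchoolQuality -> ParentEd
  P2: Neighborhood <- SchoolQuality -> ParentEd
The empty set is not sufficient: P1 (Neighborhood <- ClassSize -> SchoolQuality -> ParentEd) has no collider blocking it and no conditioned non-collider, so it is open.
Try {SchoolQuality}:
  P1: blocked at chain node SchoolQuality ∈ conditioning set.
  P2: blocked at fork node SchoolQuality ∈ conditioning set.
{SchoolQuality} contains no descendant of Neighborhood and blocks every backdoor path.
No other singleton works — e.g. {ClassSize} leaves P2 open — so {SchoolQuality} is the unique smallest valid adjustment set.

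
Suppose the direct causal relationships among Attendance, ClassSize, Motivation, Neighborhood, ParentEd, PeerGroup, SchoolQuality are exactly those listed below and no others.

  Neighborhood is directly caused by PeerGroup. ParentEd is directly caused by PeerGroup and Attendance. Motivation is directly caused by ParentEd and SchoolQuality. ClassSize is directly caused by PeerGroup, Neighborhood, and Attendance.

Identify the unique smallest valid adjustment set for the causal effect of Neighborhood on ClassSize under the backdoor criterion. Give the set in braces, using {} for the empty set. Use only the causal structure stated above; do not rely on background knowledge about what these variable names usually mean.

{PeerGroup}

Variables eligible for adjustment (non-descendants of Neighborhood, excluding Neighborhood and ClassSize): {Attendance, Motivation, ParentEd, PeerGroup, SchoolQuality}.
Backdoor paths from Neighborhood to ClassSize:
  P1: Neighborhood <- PeerGroup -> ParentEd <- Attendance -> ClassSize
  P2: Neighborhood <- PeerGroup -> ClassSize
The empty set is not sufficient: P2 (Neighborhood <- PeerGroup -> ClassSize) has no collider blocking it and no conditioned non-collider, so it is open.
Try {PeerGroup}:
  P1: blocked at fork node PeerGroup ∈ conditioning set.
  P2: blocked at fork node PeerGroup ∈ conditioning set.
{PeerGroup} contains no descendant of Neighborhood and blocks every backdoor path.
No other singleton works — e.g. {SchoolQuality} leaves P2 open — so {PeerGroup} is the unique smallest valid adjustment set.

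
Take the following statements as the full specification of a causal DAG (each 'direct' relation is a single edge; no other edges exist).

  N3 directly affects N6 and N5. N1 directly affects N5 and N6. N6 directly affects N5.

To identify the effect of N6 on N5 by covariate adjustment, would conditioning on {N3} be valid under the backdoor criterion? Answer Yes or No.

No

Backdoor paths from N6 to N5 (paths whose first edge points into N6):
  P1: N6 <- N1 -> N5
  P2: N6 <- N3 -> N5
Condition 1 (no descendant of N6 in the set): holds — descendants of N6 are {N5}; none are in {N3}.
Condition 2 (every backdoor path blocked by {N3}):
  P1: open — no interior node is in the conditioning set.
  P2: blocked at fork node N3 ∈ conditioning set.
{N3} does not satisfy the backdoor criterion.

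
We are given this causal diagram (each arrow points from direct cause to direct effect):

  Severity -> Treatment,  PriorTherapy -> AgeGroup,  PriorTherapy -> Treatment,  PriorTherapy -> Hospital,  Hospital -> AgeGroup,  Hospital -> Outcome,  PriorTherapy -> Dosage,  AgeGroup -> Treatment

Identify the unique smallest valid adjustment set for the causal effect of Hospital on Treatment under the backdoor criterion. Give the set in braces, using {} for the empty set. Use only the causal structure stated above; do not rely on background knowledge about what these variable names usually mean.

Variables eligible for adjustment (non-descendants of Hospital, excluding Hospital and Treatment): {Dosage, PriorTherapy, Severity}.
Backdoor paths from Hospital to Treatment:
  P1: Hospital <- PriorTherapy -> AgeGroup -> Treatment
  P2: Hospital <- PriorTherapy -> Treatment
The empty set is not sufficient: P1 (Hospital <- PriorTherapy -> AgeGroup -> Treatment) has no collider blocking it and no conditioned non-collider, so it is open.
Try {PriorTherapy}:
  P1: blocked at fork node PriorTherapy ∈ conditioning set.
  P2: blocked at fork node PriorTherapy ∈ conditioning set.
{PriorTherapy} contains no descendant of Hospital and blocks every backdoor path.
No other singleton works — e.g. {Severity} leaves P1 open — so {PriorTherapy} is the unique smallest valid adjustment set.

{PriorTherapy}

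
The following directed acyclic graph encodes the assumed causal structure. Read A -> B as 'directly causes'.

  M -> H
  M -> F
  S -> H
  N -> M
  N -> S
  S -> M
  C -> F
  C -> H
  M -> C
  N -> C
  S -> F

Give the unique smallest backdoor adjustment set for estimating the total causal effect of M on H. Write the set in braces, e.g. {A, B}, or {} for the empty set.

Variables eligible for adjustment (non-descendants of M, excluding M and H): {N, S}.
Backdoor paths from M to H:
  P1: M <- N -> S -> F <- C -> H
  P2: M <- N -> S -> H
  P3: M <- N -> C -> F <- S -> H
  P4: M <- N -> C -> H
  P5: M <- S <- N -> C -> H
  P6: M <- S -> F <- C -> H
  P7: M <- S -> H
The empty set is not sufficient: P2 (M <- N -> S -> H) has no collider blocking it and no conditioned non-collider, so it is open.
Try {N, S}:
  P1: blocked at fork node N ∈ conditioning set.
  P2: blocked at fork node N ∈ conditioning set.
  P3: blocked at fork node N ∈ conditioning set.
  P4: blocked at fork node N ∈ conditioning set.
  P5: blocked at chain node S ∈ conditioning set.
  P6: blocked at fork node S ∈ conditioning set.
  P7: blocked at fork node S ∈ conditioning set.
{N, S} contains no descendant of M and blocks every backdoor path.
Every element of {N, S} is needed (dropping N leaves P4 open; dropping S leaves P7 open), so no proper subset is valid.
Among all size-2 subsets of the eligible variables, only {N, S} blocks every backdoor path, so it is the unique smallest valid adjustment set.

{N, S}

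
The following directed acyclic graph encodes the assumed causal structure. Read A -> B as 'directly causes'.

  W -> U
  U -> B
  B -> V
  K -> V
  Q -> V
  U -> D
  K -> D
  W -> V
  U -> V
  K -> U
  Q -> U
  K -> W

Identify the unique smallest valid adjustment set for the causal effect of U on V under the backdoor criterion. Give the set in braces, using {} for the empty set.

{K, Q, W}

Variables eligible for adjustment (non-descendants of U, excluding U and V): {K, Q, W}.
Backdoor paths from U to V:
  P1: U <- K -> W -> V
  P2: U <- K -> V
  P3: U <- W <- K -> V
  P4: U <- W -> V
  P5: U <- Q -> V
The empty set is not sufficient: P1 (U <- K -> W -> V) has no collider blocking it and no conditioned non-collider, so it is open.
Try {K, Q, W}:
  P1: blocked at fork node K ∈ conditioning set.
  P2: blocked at fork node K ∈ conditioning set.
  P3: blocked at chain node W ∈ conditioning set.
  P4: blocked at fork node W ∈ conditioning set.
  P5: blocked at fork node Q ∈ conditioning set.
{K, Q, W} contains no descendant of U and blocks every backdoor path.
Every element of {K, Q, W} is needed (dropping K leaves P2 open; dropping Q leaves P5 open; dropping W leaves P4 open), so no proper subset is valid.
Among all size-3 subsets of the eligible variables, only {K, Q, W} blocks every backdoor path, so it is the unique smallest valid adjustment set.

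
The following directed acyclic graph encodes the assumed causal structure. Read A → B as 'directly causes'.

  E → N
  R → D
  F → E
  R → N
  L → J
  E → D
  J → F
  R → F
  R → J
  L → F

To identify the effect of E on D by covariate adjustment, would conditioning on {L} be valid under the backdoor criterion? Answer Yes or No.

Backdoor paths from E to D (paths whose first edge points into E):
  P1: E <- F <- R -> D
  P2: E <- F <- L -> J <- R -> D
  P3: E <- F <- J <- R -> D
Condition 1 (no descendant of E in the set): holds — descendants of E are {D, N}; none are in {L}.
Condition 2 (every backdoor path blocked by {L}):
  P1: open — no interior node is in the conditioning set.
  P2: blocked at fork node L ∈ conditioning set.
  P3: open — no interior node is in the conditioning set.
{L} does not satisfy the backdoor criterion.

No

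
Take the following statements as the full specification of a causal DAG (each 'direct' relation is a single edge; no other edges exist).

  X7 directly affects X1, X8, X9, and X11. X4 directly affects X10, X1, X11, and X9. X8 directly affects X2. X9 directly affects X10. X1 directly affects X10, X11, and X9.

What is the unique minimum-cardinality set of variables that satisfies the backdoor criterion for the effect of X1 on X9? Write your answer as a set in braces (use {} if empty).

Variables eligible for adjustment (non-descendants of X1, excluding X1 and X9): {X2, X4, X7, X8}.
Backdoor paths from X1 to X9:
  P1: X1 <- X4 -> X9
  P2: X1 <- X4 -> X10 <- X9
  P3: X1 <- X4 -> X11 <- X7 -> X9
  P4: X1 <- X7 -> X9
  P5: X1 <- X7 -> X11 <- X4 -> X9
  P6: X1 <- X7 -> X11 <- X4 -> X10 <- X9
The empty set is not sufficient: P1 (X1 <- X4 -> X9) has no collider blocking it and no conditioned non-collider, so it is open.
Try {X4, X7}:
  P1: blocked at fork node X4 ∈ conditioning set.
  P2: blocked at fork node X4 ∈ conditioning set.
  P3: blocked at fork node X4 ∈ conditioning set.
  P4: blocked at fork node X7 ∈ conditioning set.
  P5: blocked at fork node X7 ∈ conditioning set.
  P6: blocked at fork node X7 ∈ conditioning set.
{X4, X7} contains no descendant of X1 and blocks every backdoor path.
Every element of {X4, X7} is needed (dropping X4 leaves P1 open; dropping X7 leaves P4 open), so no proper subset is valid.
Among all size-2 subsets of the eligible variables, only {X4, X7} blocks every backdoor path, so it is the unique smallest valid adjustment set.

{X4, X7}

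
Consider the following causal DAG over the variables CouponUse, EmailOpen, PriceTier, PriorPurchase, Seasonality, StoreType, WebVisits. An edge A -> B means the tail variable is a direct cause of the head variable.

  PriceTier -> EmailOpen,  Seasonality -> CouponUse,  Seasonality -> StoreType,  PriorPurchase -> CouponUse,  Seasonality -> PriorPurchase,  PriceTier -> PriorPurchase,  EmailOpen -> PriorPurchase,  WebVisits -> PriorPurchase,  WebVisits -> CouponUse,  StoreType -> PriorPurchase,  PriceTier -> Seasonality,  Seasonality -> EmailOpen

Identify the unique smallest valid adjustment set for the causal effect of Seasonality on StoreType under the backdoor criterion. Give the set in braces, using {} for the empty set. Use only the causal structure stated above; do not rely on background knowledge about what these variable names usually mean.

Variables eligible for adjustment (non-descendants of Seasonality, excluding Seasonality and StoreType): {PriceTier, WebVisits}.
Backdoor paths from Seasonality to StoreType:
  P1: Seasonality <- PriceTier -> EmailOpen -> PriorPurchase <- StoreType
  P2: Seasonality <- PriceTier -> PriorPurchase <- StoreType
Each backdoor path contains an unconditioned collider, so every path is already blocked with the empty conditioning set:
  P1: blocked at collider PriorPurchase (neither it nor any descendant is in the conditioning set).
  P2: blocked at collider PriorPurchase (neither it nor any descendant is in the conditioning set).
The empty set is therefore the unique smallest valid set.

{}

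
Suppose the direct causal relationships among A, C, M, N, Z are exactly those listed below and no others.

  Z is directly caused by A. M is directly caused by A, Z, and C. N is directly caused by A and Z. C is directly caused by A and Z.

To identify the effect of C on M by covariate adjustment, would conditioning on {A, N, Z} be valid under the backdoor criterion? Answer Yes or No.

Backdoor paths from C to M (paths whose first edge points into C):
  P1: C <- A -> Z -> M
  P2: C <- A -> M
  P3: C <- A -> N <- Z -> M
  P4: C <- Z <- A -> M
  P5: C <- Z -> M
  P6: C <- Z -> N <- A -> M
Condition 1 (no descendant of C in the set): holds — descendants of C are {M}; none are in {A, N, Z}.
Condition 2 (every backdoor path blocked by {A, N, Z}):
  P1: blocked at fork node A ∈ conditioning set.
  P2: blocked at fork node A ∈ conditioning set.
  P3: blocked at fork node A ∈ conditioning set.
  P4: blocked at chain node Z ∈ conditioning set.
  P5: blocked at fork node Z ∈ conditioning set.
  P6: blocked at fork node Z ∈ conditioning set.
{A, N, Z} satisfies the backdoor criterion.

Yes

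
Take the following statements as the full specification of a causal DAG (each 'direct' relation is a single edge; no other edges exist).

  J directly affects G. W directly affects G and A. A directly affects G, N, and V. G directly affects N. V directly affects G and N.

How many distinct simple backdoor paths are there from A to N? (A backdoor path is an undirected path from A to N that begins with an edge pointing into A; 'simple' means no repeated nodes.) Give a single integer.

A backdoor path from A to N is any simple undirected path whose first edge points into A (i.e. leaves A via a parent).
Parents of A: {W}.
Enumerating:
  P1: A <- W -> G <- V -> N
  P2: A <- W -> G -> N
That exhausts the simple backdoor paths. Count: 2.

2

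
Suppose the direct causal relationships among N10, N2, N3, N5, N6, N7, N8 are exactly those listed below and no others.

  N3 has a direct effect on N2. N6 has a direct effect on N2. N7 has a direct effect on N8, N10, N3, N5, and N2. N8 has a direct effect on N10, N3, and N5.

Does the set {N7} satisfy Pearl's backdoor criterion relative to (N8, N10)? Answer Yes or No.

Backdoor paths from N8 to N10 (paths whose first edge points into N8):
  P1: N8 <- N7 -> N10
Condition 1 (no descendant of N8 in the set): holds — descendants of N8 are {N10, N2, N3, N5}; none are in {N7}.
Condition 2 (every backdoor path blocked by {N7}):
  P1: blocked at fork node N7 ∈ conditioning set.
{N7} satisfies the backdoor criterion.

Yes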